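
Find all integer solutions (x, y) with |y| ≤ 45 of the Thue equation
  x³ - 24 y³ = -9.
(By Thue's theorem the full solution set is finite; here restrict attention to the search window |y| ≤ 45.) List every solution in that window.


The equation is x³ - 24y³ = -9. For fixed y, x³ = 24·y³ − 9, so a solution requires the RHS to be a perfect cube.
Strategy: iterate y from -45 to 45, compute RHS = 24·y³ − 9, and check whether it is a (positive or negative) perfect cube.
Check small values of y:
  y = 0: RHS = -9 is not a perfect cube.
  y = 1: RHS = 15 is not a perfect cube.
  y = -1: RHS = -33 is not a perfect cube.
  y = 2: RHS = 183 is not a perfect cube.
  y = -2: RHS = -201 is not a perfect cube.
  y = 3: RHS = 639 is not a perfect cube.
  y = -3: RHS = -657 is not a perfect cube.
Continuing the search up to |y| = 45 finds no solutions either.
No (x, y) in the scanned range satisfies the equation.

No integer solutions with |y| ≤ 45.


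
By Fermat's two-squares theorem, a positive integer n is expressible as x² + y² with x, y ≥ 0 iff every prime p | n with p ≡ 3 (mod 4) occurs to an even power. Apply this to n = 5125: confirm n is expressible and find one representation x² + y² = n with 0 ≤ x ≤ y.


Step 1: Factor n = 5125 = 5^3 · 41.
Step 2: Check the mod-4 condition on each prime factor: 5 ≡ 1 (mod 4), exponent 3; 41 ≡ 1 (mod 4), exponent 1.
All primes ≡ 3 (mod 4) appear to even exponent (or don't appear), so by the two-squares theorem n IS expressible as a sum of two squares.
Step 3: Build a representation. Group n = k² · m with k = 5 and m = 5 · 41 = 205 (a product of primes ≡ 1 (mod 4)); a representation of m scales to one of n via (k·x)² + (k·y)² = k²(x² + y²). Each prime p ≡ 1 (mod 4) is itself a sum of two squares; find a² by testing p − a² for a perfect square:
  5: 5 − 1² = 4 = 2² ⇒ 5 = 1² + 2².
  41: 41 − 1² = 40, 41 − 2² = 37, 41 − 3² = 32, 41 − 4² = 25 = 5² ⇒ 41 = 4² + 5².
  Combine using the Brahmagupta–Fibonacci identity (a² + b²)(c² + d²) = (ac − bd)² + (ad + bc)² = (ac + bd)² + (ad − bc)²:
  5 · 41 = 205: from (1² + 2²)(4² + 5²), take (1·4 − 2·5, 1·5 + 2·4) = (4 − 10, 5 + 8) = (-6, 13); dropping signs (only squares matter) gives (6, 13); check 6² + 13² = 36 + 169 = 205 ✓.
  Scale by k = 5: (5·6, 5·13) = (30, 65).
Step 4: Order so x ≤ y and verify: 30² + 65² = 900 + 4225 = 5125 = n. ✓

n = 5125 = 30² + 65² (one valid representation with x ≤ y).


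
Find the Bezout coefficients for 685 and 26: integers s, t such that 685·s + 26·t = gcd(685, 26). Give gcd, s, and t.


Euclidean algorithm on (685, 26) — divide until remainder is 0:
  685 = 26 · 26 + 9
  26 = 2 · 9 + 8
  9 = 1 · 8 + 1
  8 = 8 · 1 + 0
gcd(685, 26) = 1.
Track Bezout coefficients alongside the remainders: start with r₀ = 685 = a·1 + b·0 (s = 1, t = 0) and r₁ = 26 = a·0 + b·1 (s = 0, t = 1); each new remainder r_{k+1} = r_{k-1} − q_k·r_k inherits s_{k+1} = s_{k-1} − q_k·s_k, t_{k+1} = t_{k-1} − q_k·t_k, so r_k = a·s_k + b·t_k at every step:
  q = 26: r = 9, s = 1 − 26·0 = 1, t = 0 − 26·1 = -26  (check: 685·1 + 26·(-26) = 9)
  q = 2: r = 8, s = 0 − 2·1 = -2, t = 1 − 2·(-26) = 53  (check: 685·(-2) + 26·53 = 8)
  q = 1: r = 1, s = 1 − 1·(-2) = 3, t = -26 − 1·53 = -79  (check: 685·3 + 26·(-79) = 1)
The row with r = 1 (the gcd) gives the Bezout coefficients s = 3, t = -79.
Result: 685 · (3) + 26 · (-79) = 1.

gcd(685, 26) = 1; s = 3, t = -79 (check: 685·3 + 26·(-79) = 1).


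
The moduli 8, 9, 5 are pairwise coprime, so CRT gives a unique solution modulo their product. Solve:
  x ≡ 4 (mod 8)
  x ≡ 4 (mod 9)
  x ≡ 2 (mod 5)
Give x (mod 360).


Moduli 8, 9, 5 are pairwise coprime; by CRT there is a unique solution modulo M = 8 · 9 · 5 = 360.
Solve pairwise, accumulating the modulus:
  Start with x ≡ 4 (mod 8).
  Combine with x ≡ 4 (mod 9): since gcd(8, 9) = 1, we get a unique residue mod 72.
    Write x = 4 + 8·t and substitute into x ≡ 4 (mod 9): 8·t ≡ 4 − 4 = 0 (mod 9).
    The inverse of 8 mod 9 is 8 (since 8·8 = 64 = 7·9 + 1), so t ≡ 8·0 = 0 ≡ 0 (mod 9).
    Then x = 4 + 8·0 = 4, valid modulo lcm(8, 9) = 72: x ≡ 4 (mod 72).
  Combine with x ≡ 2 (mod 5): since gcd(72, 5) = 1, we get a unique residue mod 360.
    Write x = 4 + 72·t and substitute into x ≡ 2 (mod 5): 72·t ≡ 2 − 4 = -2 (mod 5).
    Reduce coefficients mod 5: 2·t ≡ 3 (mod 5).
    The inverse of 2 mod 5 is 3 (since 2·3 = 6 = 1·5 + 1), so t ≡ 3·3 = 9 ≡ 4 (mod 5).
    Then x = 4 + 72·4 = 292, valid modulo lcm(72, 5) = 360: x ≡ 292 (mod 360).
Verify: 292 mod 8 = 4 ✓, 292 mod 9 = 4 ✓, 292 mod 5 = 2 ✓.

x ≡ 292 (mod 360).


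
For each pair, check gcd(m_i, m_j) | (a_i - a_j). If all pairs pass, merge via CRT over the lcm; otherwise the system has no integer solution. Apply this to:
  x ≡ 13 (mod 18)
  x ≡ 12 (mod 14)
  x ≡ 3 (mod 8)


Moduli 18, 14, 8 are not pairwise coprime, so CRT works modulo lcm(m_i) when all pairwise compatibility conditions hold.
Pairwise compatibility: gcd(m_i, m_j) must divide a_i - a_j for every pair.
Merge one congruence at a time:
  Start: x ≡ 13 (mod 18).
  Combine with x ≡ 12 (mod 14): gcd(18, 14) = 2, and 12 - 13 = -1 is NOT divisible by 2.
    ⇒ system is inconsistent (no integer solution).

No solution (the system is inconsistent).


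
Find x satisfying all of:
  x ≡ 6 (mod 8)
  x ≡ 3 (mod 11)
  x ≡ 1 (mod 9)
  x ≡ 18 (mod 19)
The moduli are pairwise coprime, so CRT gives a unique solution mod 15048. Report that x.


Product of moduli M = 8 · 11 · 9 · 19 = 15048.
Merge one congruence at a time:
  Start: x ≡ 6 (mod 8).
  Combine with x ≡ 3 (mod 11); new modulus lcm = 88.
    Write x = 6 + 8·t and substitute into x ≡ 3 (mod 11): 8·t ≡ 3 − 6 = -3 (mod 11).
    Reduce coefficients mod 11: 8·t ≡ 8 (mod 11).
    The inverse of 8 mod 11 is 7 (since 8·7 = 56 = 5·11 + 1), so t ≡ 7·8 = 56 ≡ 1 (mod 11).
    Then x = 6 + 8·1 = 14, valid modulo lcm(8, 11) = 88: x ≡ 14 (mod 88).
  Combine with x ≡ 1 (mod 9); new modulus lcm = 792.
    Write x = 14 + 88·t and substitute into x ≡ 1 (mod 9): 88·t ≡ 1 − 14 = -13 (mod 9).
    Reduce coefficients mod 9: 7·t ≡ 5 (mod 9).
    The inverse of 7 mod 9 is 4 (since 7·4 = 28 = 3·9 + 1), so t ≡ 4·5 = 20 ≡ 2 (mod 9).
    Then x = 14 + 88·2 = 190, valid modulo lcm(88, 9) = 792: x ≡ 190 (mod 792).
  Combine with x ≡ 18 (mod 19); new modulus lcm = 15048.
    Write x = 190 + 792·t and substitute into x ≡ 18 (mod 19): 792·t ≡ 18 − 190 = -172 (mod 19).
    Reduce coefficients mod 19: 13·t ≡ 18 (mod 19).
    The inverse of 13 mod 19 is 3 (since 13·3 = 39 = 2·19 + 1), so t ≡ 3·18 = 54 ≡ 16 (mod 19).
    Then x = 190 + 792·16 = 12862, valid modulo lcm(792, 19) = 15048: x ≡ 12862 (mod 15048).
Verify against each original: 12862 mod 8 = 6, 12862 mod 11 = 3, 12862 mod 9 = 1, 12862 mod 19 = 18.

x ≡ 12862 (mod 15048).


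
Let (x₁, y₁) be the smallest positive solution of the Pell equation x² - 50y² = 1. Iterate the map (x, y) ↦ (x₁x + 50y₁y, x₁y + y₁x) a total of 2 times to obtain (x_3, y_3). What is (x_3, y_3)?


Step 1: Find the fundamental solution (x₁, y₁) of x² - 50y² = 1.
  Expand √50 as a continued fraction. a₀ = ⌊√50⌋ = 7; iterate m_{k+1} = d_k·a_k − m_k, d_{k+1} = (50 − m_{k+1}²)/d_k, a_{k+1} = ⌊(a₀ + m_{k+1})/d_{k+1}⌋ (starting m₀ = 0, d₀ = 1), with convergents p_k = a_k·p_{k-1} + p_{k-2}, q_k = a_k·q_{k-1} + q_{k-2} (p₋₁ = 1, q₋₁ = 0):
  k = 0: a₀ = 7; p₀/q₀ = 7/1; p₀² − 50·q₀² = 49 − 50 = -1.
  k = 1: m = 7, d = 1, a = ⌊(7 + 7)/1⌋ = 14; p/q = (14·7 + 1)/(14·1 + 0) = 99/14; p² − 50·q² = 9801 − 9800 = 1.
  The first convergent with p² − 50·q² = 1 gives the fundamental solution (x₁, y₁) = (99, 14).
Step 2: Apply the recurrence (x_{n+1}, y_{n+1}) = (x₁x_n + 50y₁y_n, x₁y_n + y₁x_n) repeatedly.
  From (x_1, y_1) = (99, 14): x_2 = 99·99 + 50·14·14 = 19601; y_2 = 99·14 + 14·99 = 2772.
  From (x_2, y_2) = (19601, 2772): x_3 = 99·19601 + 50·14·2772 = 3880899; y_3 = 99·2772 + 14·19601 = 548842.
Step 3: Verify x_3² - 50·y_3² = 15061377048201 - 15061377048200 = 1 (should be 1). ✓

(x_1, y_1) = (99, 14); (x_3, y_3) = (3880899, 548842).


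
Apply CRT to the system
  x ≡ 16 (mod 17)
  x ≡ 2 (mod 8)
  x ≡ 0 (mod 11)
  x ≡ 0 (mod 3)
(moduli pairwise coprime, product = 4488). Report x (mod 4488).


Product of moduli M = 17 · 8 · 11 · 3 = 4488.
Merge one congruence at a time:
  Start: x ≡ 16 (mod 17).
  Combine with x ≡ 2 (mod 8); new modulus lcm = 136.
    Write x = 16 + 17·t and substitute into x ≡ 2 (mod 8): 17·t ≡ 2 − 16 = -14 (mod 8).
    Reduce coefficients mod 8: 1·t ≡ 2 (mod 8).
    So t ≡ 2 (mod 8).
    Then x = 16 + 17·2 = 50, valid modulo lcm(17, 8) = 136: x ≡ 50 (mod 136).
  Combine with x ≡ 0 (mod 11); new modulus lcm = 1496.
    Write x = 50 + 136·t and substitute into x ≡ 0 (mod 11): 136·t ≡ 0 − 50 = -50 (mod 11).
    Reduce coefficients mod 11: 4·t ≡ 5 (mod 11).
    The inverse of 4 mod 11 is 3 (since 4·3 = 12 = 1·11 + 1), so t ≡ 3·5 = 15 ≡ 4 (mod 11).
    Then x = 50 + 136·4 = 594, valid modulo lcm(136, 11) = 1496: x ≡ 594 (mod 1496).
  Combine with x ≡ 0 (mod 3); new modulus lcm = 4488.
    Write x = 594 + 1496·t and substitute into x ≡ 0 (mod 3): 1496·t ≡ 0 − 594 = -594 (mod 3).
    Reduce coefficients mod 3: 2·t ≡ 0 (mod 3).
    The inverse of 2 mod 3 is 2 (since 2·2 = 4 = 1·3 + 1), so t ≡ 2·0 = 0 ≡ 0 (mod 3).
    Then x = 594 + 1496·0 = 594, valid modulo lcm(1496, 3) = 4488: x ≡ 594 (mod 4488).
Verify against each original: 594 mod 17 = 16, 594 mod 8 = 2, 594 mod 11 = 0, 594 mod 3 = 0.

x ≡ 594 (mod 4488).


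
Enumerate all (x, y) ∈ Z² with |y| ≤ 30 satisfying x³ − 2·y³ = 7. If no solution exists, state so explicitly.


The equation is x³ - 2y³ = 7. For fixed y, x³ = 2·y³ + 7, so a solution requires the RHS to be a perfect cube.
Strategy: iterate y from -30 to 30, compute RHS = 2·y³ + 7, and check whether it is a (positive or negative) perfect cube.
Check small values of y:
  y = 0: RHS = 7 is not a perfect cube.
  y = 1: RHS = 9 is not a perfect cube.
  y = -1: RHS = 5 is not a perfect cube.
  y = 2: RHS = 23 is not a perfect cube.
  y = -2: RHS = -9 is not a perfect cube.
  y = 3: RHS = 61 is not a perfect cube.
  y = -3: RHS = -47 is not a perfect cube.
Continuing the search up to |y| = 30 finds no solutions either.
No (x, y) in the scanned range satisfies the equation.

No integer solutions with |y| ≤ 30.


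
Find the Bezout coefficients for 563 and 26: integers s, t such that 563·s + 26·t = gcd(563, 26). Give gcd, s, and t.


Euclidean algorithm on (563, 26) — divide until remainder is 0:
  563 = 21 · 26 + 17
  26 = 1 · 17 + 9
  17 = 1 · 9 + 8
  9 = 1 · 8 + 1
  8 = 8 · 1 + 0
gcd(563, 26) = 1.
Track Bezout coefficients alongside the remainders: start with r₀ = 563 = a·1 + b·0 (s = 1, t = 0) and r₁ = 26 = a·0 + b·1 (s = 0, t = 1); each new remainder r_{k+1} = r_{k-1} − q_k·r_k inherits s_{k+1} = s_{k-1} − q_k·s_k, t_{k+1} = t_{k-1} − q_k·t_k, so r_k = a·s_k + b·t_k at every step:
  q = 21: r = 17, s = 1 − 21·0 = 1, t = 0 − 21·1 = -21  (check: 563·1 + 26·(-21) = 17)
  q = 1: r = 9, s = 0 − 1·1 = -1, t = 1 − 1·(-21) = 22  (check: 563·(-1) + 26·22 = 9)
  q = 1: r = 8, s = 1 − 1·(-1) = 2, t = -21 − 1·22 = -43  (check: 563·2 + 26·(-43) = 8)
  q = 1: r = 1, s = -1 − 1·2 = -3, t = 22 − 1·(-43) = 65  (check: 563·(-3) + 26·65 = 1)
The row with r = 1 (the gcd) gives the Bezout coefficients s = -3, t = 65.
Result: 563 · (-3) + 26 · (65) = 1.

gcd(563, 26) = 1; s = -3, t = 65 (check: 563·(-3) + 26·65 = 1).


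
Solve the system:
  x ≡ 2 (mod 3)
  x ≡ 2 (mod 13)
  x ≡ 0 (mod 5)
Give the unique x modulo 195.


Moduli 3, 13, 5 are pairwise coprime; by CRT there is a unique solution modulo M = 3 · 13 · 5 = 195.
Solve pairwise, accumulating the modulus:
  Start with x ≡ 2 (mod 3).
  Combine with x ≡ 2 (mod 13): since gcd(3, 13) = 1, we get a unique residue mod 39.
    Write x = 2 + 3·t and substitute into x ≡ 2 (mod 13): 3·t ≡ 2 − 2 = 0 (mod 13).
    The inverse of 3 mod 13 is 9 (since 3·9 = 27 = 2·13 + 1), so t ≡ 9·0 = 0 ≡ 0 (mod 13).
    Then x = 2 + 3·0 = 2, valid modulo lcm(3, 13) = 39: x ≡ 2 (mod 39).
  Combine with x ≡ 0 (mod 5): since gcd(39, 5) = 1, we get a unique residue mod 195.
    Write x = 2 + 39·t and substitute into x ≡ 0 (mod 5): 39·t ≡ 0 − 2 = -2 (mod 5).
    Reduce coefficients mod 5: 4·t ≡ 3 (mod 5).
    The inverse of 4 mod 5 is 4 (since 4·4 = 16 = 3·5 + 1), so t ≡ 4·3 = 12 ≡ 2 (mod 5).
    Then x = 2 + 39·2 = 80, valid modulo lcm(39, 5) = 195: x ≡ 80 (mod 195).
Verify: 80 mod 3 = 2 ✓, 80 mod 13 = 2 ✓, 80 mod 5 = 0 ✓.

x ≡ 80 (mod 195).


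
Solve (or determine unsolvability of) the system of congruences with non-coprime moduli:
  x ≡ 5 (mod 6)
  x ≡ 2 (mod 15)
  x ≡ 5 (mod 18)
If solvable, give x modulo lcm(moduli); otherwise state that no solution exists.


Moduli 6, 15, 18 are not pairwise coprime, so CRT works modulo lcm(m_i) when all pairwise compatibility conditions hold.
Pairwise compatibility: gcd(m_i, m_j) must divide a_i - a_j for every pair.
Merge one congruence at a time:
  Start: x ≡ 5 (mod 6).
  Combine with x ≡ 2 (mod 15): gcd(6, 15) = 3; 2 - 5 = -3, which IS divisible by 3, so compatible.
    Write x = 5 + 6·t and substitute into x ≡ 2 (mod 15): 6·t ≡ 2 − 5 = -3 (mod 15).
    Divide the congruence (and modulus) by g = 3: 2·t ≡ -1 (mod 5).
    Reduce coefficients mod 5: 2·t ≡ 4 (mod 5).
    The inverse of 2 mod 5 is 3 (since 2·3 = 6 = 1·5 + 1), so t ≡ 3·4 = 12 ≡ 2 (mod 5).
    Then x = 5 + 6·2 = 17, valid modulo lcm(6, 15) = 30: x ≡ 17 (mod 30).
  Combine with x ≡ 5 (mod 18): gcd(30, 18) = 6; 5 - 17 = -12, which IS divisible by 6, so compatible.
    Write x = 17 + 30·t and substitute into x ≡ 5 (mod 18): 30·t ≡ 5 − 17 = -12 (mod 18).
    Divide the congruence (and modulus) by g = 6: 5·t ≡ -2 (mod 3).
    Reduce coefficients mod 3: 2·t ≡ 1 (mod 3).
    The inverse of 2 mod 3 is 2 (since 2·2 = 4 = 1·3 + 1), so t ≡ 2·1 = 2 ≡ 2 (mod 3).
    Then x = 17 + 30·2 = 77, valid modulo lcm(30, 18) = 90: x ≡ 77 (mod 90).
Verify: 77 mod 6 = 5, 77 mod 15 = 2, 77 mod 18 = 5.

x ≡ 77 (mod 90).


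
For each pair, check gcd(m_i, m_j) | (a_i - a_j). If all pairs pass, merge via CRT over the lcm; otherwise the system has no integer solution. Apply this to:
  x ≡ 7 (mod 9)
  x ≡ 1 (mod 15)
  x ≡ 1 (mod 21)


Moduli 9, 15, 21 are not pairwise coprime, so CRT works modulo lcm(m_i) when all pairwise compatibility conditions hold.
Pairwise compatibility: gcd(m_i, m_j) must divide a_i - a_j for every pair.
Merge one congruence at a time:
  Start: x ≡ 7 (mod 9).
  Combine with x ≡ 1 (mod 15): gcd(9, 15) = 3; 1 - 7 = -6, which IS divisible by 3, so compatible.
    Write x = 7 + 9·t and substitute into x ≡ 1 (mod 15): 9·t ≡ 1 − 7 = -6 (mod 15).
    Divide the congruence (and modulus) by g = 3: 3·t ≡ -2 (mod 5).
    Reduce coefficients mod 5: 3·t ≡ 3 (mod 5).
    The inverse of 3 mod 5 is 2 (since 3·2 = 6 = 1·5 + 1), so t ≡ 2·3 = 6 ≡ 1 (mod 5).
    Then x = 7 + 9·1 = 16, valid modulo lcm(9, 15) = 45: x ≡ 16 (mod 45).
  Combine with x ≡ 1 (mod 21): gcd(45, 21) = 3; 1 - 16 = -15, which IS divisible by 3, so compatible.
    Write x = 16 + 45·t and substitute into x ≡ 1 (mod 21): 45·t ≡ 1 − 16 = -15 (mod 21).
    Divide the congruence (and modulus) by g = 3: 15·t ≡ -5 (mod 7).
    Reduce coefficients mod 7: 1·t ≡ 2 (mod 7).
    So t ≡ 2 (mod 7).
    Then x = 16 + 45·2 = 106, valid modulo lcm(45, 21) = 315: x ≡ 106 (mod 315).
Verify: 106 mod 9 = 7, 106 mod 15 = 1, 106 mod 21 = 1.

x ≡ 106 (mod 315).


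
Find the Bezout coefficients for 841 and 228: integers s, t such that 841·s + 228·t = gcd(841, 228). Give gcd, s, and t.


Euclidean algorithm on (841, 228) — divide until remainder is 0:
  841 = 3 · 228 + 157
  228 = 1 · 157 + 71
  157 = 2 · 71 + 15
  71 = 4 · 15 + 11
  15 = 1 · 11 + 4
  11 = 2 · 4 + 3
  4 = 1 · 3 + 1
  3 = 3 · 1 + 0
gcd(841, 228) = 1.
Track Bezout coefficients alongside the remainders: start with r₀ = 841 = a·1 + b·0 (s = 1, t = 0) and r₁ = 228 = a·0 + b·1 (s = 0, t = 1); each new remainder r_{k+1} = r_{k-1} − q_k·r_k inherits s_{k+1} = s_{k-1} − q_k·s_k, t_{k+1} = t_{k-1} − q_k·t_k, so r_k = a·s_k + b·t_k at every step:
  q = 3: r = 157, s = 1 − 3·0 = 1, t = 0 − 3·1 = -3  (check: 841·1 + 228·(-3) = 157)
  q = 1: r = 71, s = 0 − 1·1 = -1, t = 1 − 1·(-3) = 4  (check: 841·(-1) + 228·4 = 71)
  q = 2: r = 15, s = 1 − 2·(-1) = 3, t = -3 − 2·4 = -11  (check: 841·3 + 228·(-11) = 15)
  q = 4: r = 11, s = -1 − 4·3 = -13, t = 4 − 4·(-11) = 48  (check: 841·(-13) + 228·48 = 11)
  q = 1: r = 4, s = 3 − 1·(-13) = 16, t = -11 − 1·48 = -59  (check: 841·16 + 228·(-59) = 4)
  q = 2: r = 3, s = -13 − 2·16 = -45, t = 48 − 2·(-59) = 166  (check: 841·(-45) + 228·166 = 3)
  q = 1: r = 1, s = 16 − 1·(-45) = 61, t = -59 − 1·166 = -225  (check: 841·61 + 228·(-225) = 1)
The row with r = 1 (the gcd) gives the Bezout coefficients s = 61, t = -225.
Result: 841 · (61) + 228 · (-225) = 1.

gcd(841, 228) = 1; s = 61, t = -225 (check: 841·61 + 228·(-225) = 1).


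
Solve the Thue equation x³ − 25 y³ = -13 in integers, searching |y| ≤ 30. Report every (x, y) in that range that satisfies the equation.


The equation is x³ - 25y³ = -13. For fixed y, x³ = 25·y³ − 13, so a solution requires the RHS to be a perfect cube.
Strategy: iterate y from -30 to 30, compute RHS = 25·y³ − 13, and check whether it is a (positive or negative) perfect cube.
Check small values of y:
  y = 0: RHS = -13 is not a perfect cube.
  y = 1: RHS = 12 is not a perfect cube.
  y = -1: RHS = -38 is not a perfect cube.
  y = 2: RHS = 187 is not a perfect cube.
  y = -2: RHS = -213 is not a perfect cube.
  y = 3: RHS = 662 is not a perfect cube.
  y = -3: RHS = -688 is not a perfect cube.
Continuing the search up to |y| = 30 finds no solutions either.
No (x, y) in the scanned range satisfies the equation.

No integer solutions with |y| ≤ 30.


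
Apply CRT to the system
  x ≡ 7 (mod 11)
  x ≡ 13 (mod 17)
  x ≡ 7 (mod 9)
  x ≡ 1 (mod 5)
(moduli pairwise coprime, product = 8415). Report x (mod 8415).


Product of moduli M = 11 · 17 · 9 · 5 = 8415.
Merge one congruence at a time:
  Start: x ≡ 7 (mod 11).
  Combine with x ≡ 13 (mod 17); new modulus lcm = 187.
    Write x = 7 + 11·t and substitute into x ≡ 13 (mod 17): 11·t ≡ 13 − 7 = 6 (mod 17).
    The inverse of 11 mod 17 is 14 (since 11·14 = 154 = 9·17 + 1), so t ≡ 14·6 = 84 ≡ 16 (mod 17).
    Then x = 7 + 11·16 = 183, valid modulo lcm(11, 17) = 187: x ≡ 183 (mod 187).
  Combine with x ≡ 7 (mod 9); new modulus lcm = 1683.
    Write x = 183 + 187·t and substitute into x ≡ 7 (mod 9): 187·t ≡ 7 − 183 = -176 (mod 9).
    Reduce coefficients mod 9: 7·t ≡ 4 (mod 9).
    The inverse of 7 mod 9 is 4 (since 7·4 = 28 = 3·9 + 1), so t ≡ 4·4 = 16 ≡ 7 (mod 9).
    Then x = 183 + 187·7 = 1492, valid modulo lcm(187, 9) = 1683: x ≡ 1492 (mod 1683).
  Combine with x ≡ 1 (mod 5); new modulus lcm = 8415.
    Write x = 1492 + 1683·t and substitute into x ≡ 1 (mod 5): 1683·t ≡ 1 − 1492 = -1491 (mod 5).
    Reduce coefficients mod 5: 3·t ≡ 4 (mod 5).
    The inverse of 3 mod 5 is 2 (since 3·2 = 6 = 1·5 + 1), so t ≡ 2·4 = 8 ≡ 3 (mod 5).
    Then x = 1492 + 1683·3 = 6541, valid modulo lcm(1683, 5) = 8415: x ≡ 6541 (mod 8415).
Verify against each original: 6541 mod 11 = 7, 6541 mod 17 = 13, 6541 mod 9 = 7, 6541 mod 5 = 1.

x ≡ 6541 (mod 8415).


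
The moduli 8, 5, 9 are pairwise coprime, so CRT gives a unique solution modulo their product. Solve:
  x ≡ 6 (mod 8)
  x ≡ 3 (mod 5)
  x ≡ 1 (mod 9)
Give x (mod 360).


Moduli 8, 5, 9 are pairwise coprime; by CRT there is a unique solution modulo M = 8 · 5 · 9 = 360.
Solve pairwise, accumulating the modulus:
  Start with x ≡ 6 (mod 8).
  Combine with x ≡ 3 (mod 5): since gcd(8, 5) = 1, we get a unique residue mod 40.
    Write x = 6 + 8·t and substitute into x ≡ 3 (mod 5): 8·t ≡ 3 − 6 = -3 (mod 5).
    Reduce coefficients mod 5: 3·t ≡ 2 (mod 5).
    The inverse of 3 mod 5 is 2 (since 3·2 = 6 = 1·5 + 1), so t ≡ 2·2 = 4 ≡ 4 (mod 5).
    Then x = 6 + 8·4 = 38, valid modulo lcm(8, 5) = 40: x ≡ 38 (mod 40).
  Combine with x ≡ 1 (mod 9): since gcd(40, 9) = 1, we get a unique residue mod 360.
    Write x = 38 + 40·t and substitute into x ≡ 1 (mod 9): 40·t ≡ 1 − 38 = -37 (mod 9).
    Reduce coefficients mod 9: 4·t ≡ 8 (mod 9).
    The inverse of 4 mod 9 is 7 (since 4·7 = 28 = 3·9 + 1), so t ≡ 7·8 = 56 ≡ 2 (mod 9).
    Then x = 38 + 40·2 = 118, valid modulo lcm(40, 9) = 360: x ≡ 118 (mod 360).
Verify: 118 mod 8 = 6 ✓, 118 mod 5 = 3 ✓, 118 mod 9 = 1 ✓.

x ≡ 118 (mod 360).


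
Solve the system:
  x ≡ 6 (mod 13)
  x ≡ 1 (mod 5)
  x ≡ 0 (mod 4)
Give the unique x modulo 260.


Moduli 13, 5, 4 are pairwise coprime; by CRT there is a unique solution modulo M = 13 · 5 · 4 = 260.
Solve pairwise, accumulating the modulus:
  Start with x ≡ 6 (mod 13).
  Combine with x ≡ 1 (mod 5): since gcd(13, 5) = 1, we get a unique residue mod 65.
    Write x = 6 + 13·t and substitute into x ≡ 1 (mod 5): 13·t ≡ 1 − 6 = -5 (mod 5).
    Reduce coefficients mod 5: 3·t ≡ 0 (mod 5).
    The inverse of 3 mod 5 is 2 (since 3·2 = 6 = 1·5 + 1), so t ≡ 2·0 = 0 ≡ 0 (mod 5).
    Then x = 6 + 13·0 = 6, valid modulo lcm(13, 5) = 65: x ≡ 6 (mod 65).
  Combine with x ≡ 0 (mod 4): since gcd(65, 4) = 1, we get a unique residue mod 260.
    Write x = 6 + 65·t and substitute into x ≡ 0 (mod 4): 65·t ≡ 0 − 6 = -6 (mod 4).
    Reduce coefficients mod 4: 1·t ≡ 2 (mod 4).
    So t ≡ 2 (mod 4).
    Then x = 6 + 65·2 = 136, valid modulo lcm(65, 4) = 260: x ≡ 136 (mod 260).
Verify: 136 mod 13 = 6 ✓, 136 mod 5 = 1 ✓, 136 mod 4 = 0 ✓.

x ≡ 136 (mod 260).


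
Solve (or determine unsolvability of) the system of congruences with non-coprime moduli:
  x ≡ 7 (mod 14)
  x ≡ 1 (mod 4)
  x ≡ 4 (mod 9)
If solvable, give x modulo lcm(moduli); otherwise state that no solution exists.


Moduli 14, 4, 9 are not pairwise coprime, so CRT works modulo lcm(m_i) when all pairwise compatibility conditions hold.
Pairwise compatibility: gcd(m_i, m_j) must divide a_i - a_j for every pair.
Merge one congruence at a time:
  Start: x ≡ 7 (mod 14).
  Combine with x ≡ 1 (mod 4): gcd(14, 4) = 2; 1 - 7 = -6, which IS divisible by 2, so compatible.
    Write x = 7 + 14·t and substitute into x ≡ 1 (mod 4): 14·t ≡ 1 − 7 = -6 (mod 4).
    Divide the congruence (and modulus) by g = 2: 7·t ≡ -3 (mod 2).
    Reduce coefficients mod 2: 1·t ≡ 1 (mod 2).
    So t ≡ 1 (mod 2).
    Then x = 7 + 14·1 = 21, valid modulo lcm(14, 4) = 28: x ≡ 21 (mod 28).
  Combine with x ≡ 4 (mod 9): gcd(28, 9) = 1; 4 - 21 = -17, which IS divisible by 1, so compatible.
    Write x = 21 + 28·t and substitute into x ≡ 4 (mod 9): 28·t ≡ 4 − 21 = -17 (mod 9).
    Reduce coefficients mod 9: 1·t ≡ 1 (mod 9).
    So t ≡ 1 (mod 9).
    Then x = 21 + 28·1 = 49, valid modulo lcm(28, 9) = 252: x ≡ 49 (mod 252).
Verify: 49 mod 14 = 7, 49 mod 4 = 1, 49 mod 9 = 4.

x ≡ 49 (mod 252).


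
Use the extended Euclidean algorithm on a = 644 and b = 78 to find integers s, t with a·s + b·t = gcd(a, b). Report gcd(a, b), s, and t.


Euclidean algorithm on (644, 78) — divide until remainder is 0:
  644 = 8 · 78 + 20
  78 = 3 · 20 + 18
  20 = 1 · 18 + 2
  18 = 9 · 2 + 0
gcd(644, 78) = 2.
Track Bezout coefficients alongside the remainders: start with r₀ = 644 = a·1 + b·0 (s = 1, t = 0) and r₁ = 78 = a·0 + b·1 (s = 0, t = 1); each new remainder r_{k+1} = r_{k-1} − q_k·r_k inherits s_{k+1} = s_{k-1} − q_k·s_k, t_{k+1} = t_{k-1} − q_k·t_k, so r_k = a·s_k + b·t_k at every step:
  q = 8: r = 20, s = 1 − 8·0 = 1, t = 0 − 8·1 = -8  (check: 644·1 + 78·(-8) = 20)
  q = 3: r = 18, s = 0 − 3·1 = -3, t = 1 − 3·(-8) = 25  (check: 644·(-3) + 78·25 = 18)
  q = 1: r = 2, s = 1 − 1·(-3) = 4, t = -8 − 1·25 = -33  (check: 644·4 + 78·(-33) = 2)
The row with r = 2 (the gcd) gives the Bezout coefficients s = 4, t = -33.
Result: 644 · (4) + 78 · (-33) = 2.

gcd(644, 78) = 2; s = 4, t = -33 (check: 644·4 + 78·(-33) = 2).


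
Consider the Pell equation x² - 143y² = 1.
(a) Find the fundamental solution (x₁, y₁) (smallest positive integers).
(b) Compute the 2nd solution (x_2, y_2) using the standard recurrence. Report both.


Step 1: Find the fundamental solution (x₁, y₁) of x² - 143y² = 1.
  Expand √143 as a continued fraction. a₀ = ⌊√143⌋ = 11; iterate m_{k+1} = d_k·a_k − m_k, d_{k+1} = (143 − m_{k+1}²)/d_k, a_{k+1} = ⌊(a₀ + m_{k+1})/d_{k+1}⌋ (starting m₀ = 0, d₀ = 1), with convergents p_k = a_k·p_{k-1} + p_{k-2}, q_k = a_k·q_{k-1} + q_{k-2} (p₋₁ = 1, q₋₁ = 0):
  k = 0: a₀ = 11; p₀/q₀ = 11/1; p₀² − 143·q₀² = 121 − 143 = -22.
  k = 1: m = 11, d = 22, a = ⌊(11 + 11)/22⌋ = 1; p/q = (1·11 + 1)/(1·1 + 0) = 12/1; p² − 143·q² = 144 − 143 = 1.
  The first convergent with p² − 143·q² = 1 gives the fundamental solution (x₁, y₁) = (12, 1).
Step 2: Apply the recurrence (x_{n+1}, y_{n+1}) = (x₁x_n + 143y₁y_n, x₁y_n + y₁x_n) repeatedly.
  From (x_1, y_1) = (12, 1): x_2 = 12·12 + 143·1·1 = 287; y_2 = 12·1 + 1·12 = 24.
Step 3: Verify x_2² - 143·y_2² = 82369 - 82368 = 1 (should be 1). ✓

(x_1, y_1) = (12, 1); (x_2, y_2) = (287, 24).


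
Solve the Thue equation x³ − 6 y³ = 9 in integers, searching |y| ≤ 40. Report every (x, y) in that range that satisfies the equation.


The equation is x³ - 6y³ = 9. For fixed y, x³ = 6·y³ + 9, so a solution requires the RHS to be a perfect cube.
Strategy: iterate y from -40 to 40, compute RHS = 6·y³ + 9, and check whether it is a (positive or negative) perfect cube.
Check small values of y:
  y = 0: RHS = 9 is not a perfect cube.
  y = 1: RHS = 15 is not a perfect cube.
  y = -1: RHS = 3 is not a perfect cube.
  y = 2: RHS = 57 is not a perfect cube.
  y = -2: RHS = -39 is not a perfect cube.
  y = 3: RHS = 171 is not a perfect cube.
  y = -3: RHS = -153 is not a perfect cube.
Continuing the search up to |y| = 40 finds no solutions either.
No (x, y) in the scanned range satisfies the equation.

No integer solutions with |y| ≤ 40.


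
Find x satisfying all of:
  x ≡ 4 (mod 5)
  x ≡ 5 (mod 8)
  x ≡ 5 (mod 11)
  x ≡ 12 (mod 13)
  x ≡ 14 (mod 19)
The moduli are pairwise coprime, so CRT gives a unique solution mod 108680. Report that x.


Product of moduli M = 5 · 8 · 11 · 13 · 19 = 108680.
Merge one congruence at a time:
  Start: x ≡ 4 (mod 5).
  Combine with x ≡ 5 (mod 8); new modulus lcm = 40.
    Write x = 4 + 5·t and substitute into x ≡ 5 (mod 8): 5·t ≡ 5 − 4 = 1 (mod 8).
    The inverse of 5 mod 8 is 5 (since 5·5 = 25 = 3·8 + 1), so t ≡ 5·1 = 5 ≡ 5 (mod 8).
    Then x = 4 + 5·5 = 29, valid modulo lcm(5, 8) = 40: x ≡ 29 (mod 40).
  Combine with x ≡ 5 (mod 11); new modulus lcm = 440.
    Write x = 29 + 40·t and substitute into x ≡ 5 (mod 11): 40·t ≡ 5 − 29 = -24 (mod 11).
    Reduce coefficients mod 11: 7·t ≡ 9 (mod 11).
    The inverse of 7 mod 11 is 8 (since 7·8 = 56 = 5·11 + 1), so t ≡ 8·9 = 72 ≡ 6 (mod 11).
    Then x = 29 + 40·6 = 269, valid modulo lcm(40, 11) = 440: x ≡ 269 (mod 440).
  Combine with x ≡ 12 (mod 13); new modulus lcm = 5720.
    Write x = 269 + 440·t and substitute into x ≡ 12 (mod 13): 440·t ≡ 12 − 269 = -257 (mod 13).
    Reduce coefficients mod 13: 11·t ≡ 3 (mod 13).
    The inverse of 11 mod 13 is 6 (since 11·6 = 66 = 5·13 + 1), so t ≡ 6·3 = 18 ≡ 5 (mod 13).
    Then x = 269 + 440·5 = 2469, valid modulo lcm(440, 13) = 5720: x ≡ 2469 (mod 5720).
  Combine with x ≡ 14 (mod 19); new modulus lcm = 108680.
    Write x = 2469 + 5720·t and substitute into x ≡ 14 (mod 19): 5720·t ≡ 14 − 2469 = -2455 (mod 19).
    Reduce coefficients mod 19: 1·t ≡ 15 (mod 19).
    So t ≡ 15 (mod 19).
    Then x = 2469 + 5720·15 = 88269, valid modulo lcm(5720, 19) = 108680: x ≡ 88269 (mod 108680).
Verify against each original: 88269 mod 5 = 4, 88269 mod 8 = 5, 88269 mod 11 = 5, 88269 mod 13 = 12, 88269 mod 19 = 14.

x ≡ 88269 (mod 108680).


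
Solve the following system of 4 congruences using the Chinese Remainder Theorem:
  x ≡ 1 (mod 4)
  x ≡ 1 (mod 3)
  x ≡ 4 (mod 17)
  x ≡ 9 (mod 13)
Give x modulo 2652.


Product of moduli M = 4 · 3 · 17 · 13 = 2652.
Merge one congruence at a time:
  Start: x ≡ 1 (mod 4).
  Combine with x ≡ 1 (mod 3); new modulus lcm = 12.
    Write x = 1 + 4·t and substitute into x ≡ 1 (mod 3): 4·t ≡ 1 − 1 = 0 (mod 3).
    Reduce coefficients mod 3: 1·t ≡ 0 (mod 3).
    So t ≡ 0 (mod 3).
    Then x = 1 + 4·0 = 1, valid modulo lcm(4, 3) = 12: x ≡ 1 (mod 12).
  Combine with x ≡ 4 (mod 17); new modulus lcm = 204.
    Write x = 1 + 12·t and substitute into x ≡ 4 (mod 17): 12·t ≡ 4 − 1 = 3 (mod 17).
    The inverse of 12 mod 17 is 10 (since 12·10 = 120 = 7·17 + 1), so t ≡ 10·3 = 30 ≡ 13 (mod 17).
    Then x = 1 + 12·13 = 157, valid modulo lcm(12, 17) = 204: x ≡ 157 (mod 204).
  Combine with x ≡ 9 (mod 13); new modulus lcm = 2652.
    Write x = 157 + 204·t and substitute into x ≡ 9 (mod 13): 204·t ≡ 9 − 157 = -148 (mod 13).
    Reduce coefficients mod 13: 9·t ≡ 8 (mod 13).
    The inverse of 9 mod 13 is 3 (since 9·3 = 27 = 2·13 + 1), so t ≡ 3·8 = 24 ≡ 11 (mod 13).
    Then x = 157 + 204·11 = 2401, valid modulo lcm(204, 13) = 2652: x ≡ 2401 (mod 2652).
Verify against each original: 2401 mod 4 = 1, 2401 mod 3 = 1, 2401 mod 17 = 4, 2401 mod 13 = 9.

x ≡ 2401 (mod 2652).


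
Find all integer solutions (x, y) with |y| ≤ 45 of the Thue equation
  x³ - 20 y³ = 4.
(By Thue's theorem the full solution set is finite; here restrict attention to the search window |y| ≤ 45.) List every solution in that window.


The equation is x³ - 20y³ = 4. For fixed y, x³ = 20·y³ + 4, so a solution requires the RHS to be a perfect cube.
Strategy: iterate y from -45 to 45, compute RHS = 20·y³ + 4, and check whether it is a (positive or negative) perfect cube.
Check small values of y:
  y = 0: RHS = 4 is not a perfect cube.
  y = 1: RHS = 24 is not a perfect cube.
  y = -1: RHS = -16 is not a perfect cube.
  y = 2: RHS = 164 is not a perfect cube.
  y = -2: RHS = -156 is not a perfect cube.
  y = 3: RHS = 544 is not a perfect cube.
  y = -3: RHS = -536 is not a perfect cube.
Continuing the search up to |y| = 45 finds no solutions either.
No (x, y) in the scanned range satisfies the equation.

No integer solutions with |y| ≤ 45.


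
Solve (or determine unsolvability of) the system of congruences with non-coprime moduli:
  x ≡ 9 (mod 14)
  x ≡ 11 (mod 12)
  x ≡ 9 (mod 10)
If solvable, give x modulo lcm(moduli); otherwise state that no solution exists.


Moduli 14, 12, 10 are not pairwise coprime, so CRT works modulo lcm(m_i) when all pairwise compatibility conditions hold.
Pairwise compatibility: gcd(m_i, m_j) must divide a_i - a_j for every pair.
Merge one congruence at a time:
  Start: x ≡ 9 (mod 14).
  Combine with x ≡ 11 (mod 12): gcd(14, 12) = 2; 11 - 9 = 2, which IS divisible by 2, so compatible.
    Write x = 9 + 14·t and substitute into x ≡ 11 (mod 12): 14·t ≡ 11 − 9 = 2 (mod 12).
    Divide the congruence (and modulus) by g = 2: 7·t ≡ 1 (mod 6).
    Reduce coefficients mod 6: 1·t ≡ 1 (mod 6).
    So t ≡ 1 (mod 6).
    Then x = 9 + 14·1 = 23, valid modulo lcm(14, 12) = 84: x ≡ 23 (mod 84).
  Combine with x ≡ 9 (mod 10): gcd(84, 10) = 2; 9 - 23 = -14, which IS divisible by 2, so compatible.
    Write x = 23 + 84·t and substitute into x ≡ 9 (mod 10): 84·t ≡ 9 − 23 = -14 (mod 10).
    Divide the congruence (and modulus) by g = 2: 42·t ≡ -7 (mod 5).
    Reduce coefficients mod 5: 2·t ≡ 3 (mod 5).
    The inverse of 2 mod 5 is 3 (since 2·3 = 6 = 1·5 + 1), so t ≡ 3·3 = 9 ≡ 4 (mod 5).
    Then x = 23 + 84·4 = 359, valid modulo lcm(84, 10) = 420: x ≡ 359 (mod 420).
Verify: 359 mod 14 = 9, 359 mod 12 = 11, 359 mod 10 = 9.

x ≡ 359 (mod 420).


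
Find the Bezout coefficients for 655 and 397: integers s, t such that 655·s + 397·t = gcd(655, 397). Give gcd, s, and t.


Euclidean algorithm on (655, 397) — divide until remainder is 0:
  655 = 1 · 397 + 258
  397 = 1 · 258 + 139
  258 = 1 · 139 + 119
  139 = 1 · 119 + 20
  119 = 5 · 20 + 19
  20 = 1 · 19 + 1
  19 = 19 · 1 + 0
gcd(655, 397) = 1.
Track Bezout coefficients alongside the remainders: start with r₀ = 655 = a·1 + b·0 (s = 1, t = 0) and r₁ = 397 = a·0 + b·1 (s = 0, t = 1); each new remainder r_{k+1} = r_{k-1} − q_k·r_k inherits s_{k+1} = s_{k-1} − q_k·s_k, t_{k+1} = t_{k-1} − q_k·t_k, so r_k = a·s_k + b·t_k at every step:
  q = 1: r = 258, s = 1 − 1·0 = 1, t = 0 − 1·1 = -1  (check: 655·1 + 397·(-1) = 258)
  q = 1: r = 139, s = 0 − 1·1 = -1, t = 1 − 1·(-1) = 2  (check: 655·(-1) + 397·2 = 139)
  q = 1: r = 119, s = 1 − 1·(-1) = 2, t = -1 − 1·2 = -3  (check: 655·2 + 397·(-3) = 119)
  q = 1: r = 20, s = -1 − 1·2 = -3, t = 2 − 1·(-3) = 5  (check: 655·(-3) + 397·5 = 20)
  q = 5: r = 19, s = 2 − 5·(-3) = 17, t = -3 − 5·5 = -28  (check: 655·17 + 397·(-28) = 19)
  q = 1: r = 1, s = -3 − 1·17 = -20, t = 5 − 1·(-28) = 33  (check: 655·(-20) + 397·33 = 1)
The row with r = 1 (the gcd) gives the Bezout coefficients s = -20, t = 33.
Result: 655 · (-20) + 397 · (33) = 1.

gcd(655, 397) = 1; s = -20, t = 33 (check: 655·(-20) + 397·33 = 1).


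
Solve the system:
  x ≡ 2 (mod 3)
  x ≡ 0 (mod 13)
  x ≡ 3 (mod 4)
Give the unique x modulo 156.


Moduli 3, 13, 4 are pairwise coprime; by CRT there is a unique solution modulo M = 3 · 13 · 4 = 156.
Solve pairwise, accumulating the modulus:
  Start with x ≡ 2 (mod 3).
  Combine with x ≡ 0 (mod 13): since gcd(3, 13) = 1, we get a unique residue mod 39.
    Write x = 2 + 3·t and substitute into x ≡ 0 (mod 13): 3·t ≡ 0 − 2 = -2 (mod 13).
    Reduce coefficients mod 13: 3·t ≡ 11 (mod 13).
    The inverse of 3 mod 13 is 9 (since 3·9 = 27 = 2·13 + 1), so t ≡ 9·11 = 99 ≡ 8 (mod 13).
    Then x = 2 + 3·8 = 26, valid modulo lcm(3, 13) = 39: x ≡ 26 (mod 39).
  Combine with x ≡ 3 (mod 4): since gcd(39, 4) = 1, we get a unique residue mod 156.
    Write x = 26 + 39·t and substitute into x ≡ 3 (mod 4): 39·t ≡ 3 − 26 = -23 (mod 4).
    Reduce coefficients mod 4: 3·t ≡ 1 (mod 4).
    The inverse of 3 mod 4 is 3 (since 3·3 = 9 = 2·4 + 1), so t ≡ 3·1 = 3 ≡ 3 (mod 4).
    Then x = 26 + 39·3 = 143, valid modulo lcm(39, 4) = 156: x ≡ 143 (mod 156).
Verify: 143 mod 3 = 2 ✓, 143 mod 13 = 0 ✓, 143 mod 4 = 3 ✓.

x ≡ 143 (mod 156).


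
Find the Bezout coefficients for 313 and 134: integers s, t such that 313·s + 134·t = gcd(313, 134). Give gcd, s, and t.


Euclidean algorithm on (313, 134) — divide until remainder is 0:
  313 = 2 · 134 + 45
  134 = 2 · 45 + 44
  45 = 1 · 44 + 1
  44 = 44 · 1 + 0
gcd(313, 134) = 1.
Track Bezout coefficients alongside the remainders: start with r₀ = 313 = a·1 + b·0 (s = 1, t = 0) and r₁ = 134 = a·0 + b·1 (s = 0, t = 1); each new remainder r_{k+1} = r_{k-1} − q_k·r_k inherits s_{k+1} = s_{k-1} − q_k·s_k, t_{k+1} = t_{k-1} − q_k·t_k, so r_k = a·s_k + b·t_k at every step:
  q = 2: r = 45, s = 1 − 2·0 = 1, t = 0 − 2·1 = -2  (check: 313·1 + 134·(-2) = 45)
  q = 2: r = 44, s = 0 − 2·1 = -2, t = 1 − 2·(-2) = 5  (check: 313·(-2) + 134·5 = 44)
  q = 1: r = 1, s = 1 − 1·(-2) = 3, t = -2 − 1·5 = -7  (check: 313·3 + 134·(-7) = 1)
The row with r = 1 (the gcd) gives the Bezout coefficients s = 3, t = -7.
Result: 313 · (3) + 134 · (-7) = 1.

gcd(313, 134) = 1; s = 3, t = -7 (check: 313·3 + 134·(-7) = 1).


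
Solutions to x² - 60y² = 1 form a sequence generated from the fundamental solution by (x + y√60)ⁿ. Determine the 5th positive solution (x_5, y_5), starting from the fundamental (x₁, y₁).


Step 1: Find the fundamental solution (x₁, y₁) of x² - 60y² = 1.
  Expand √60 as a continued fraction. a₀ = ⌊√60⌋ = 7; iterate m_{k+1} = d_k·a_k − m_k, d_{k+1} = (60 − m_{k+1}²)/d_k, a_{k+1} = ⌊(a₀ + m_{k+1})/d_{k+1}⌋ (starting m₀ = 0, d₀ = 1), with convergents p_k = a_k·p_{k-1} + p_{k-2}, q_k = a_k·q_{k-1} + q_{k-2} (p₋₁ = 1, q₋₁ = 0):
  k = 0: a₀ = 7; p₀/q₀ = 7/1; p₀² − 60·q₀² = 49 − 60 = -11.
  k = 1: m = 7, d = 11, a = ⌊(7 + 7)/11⌋ = 1; p/q = (1·7 + 1)/(1·1 + 0) = 8/1; p² − 60·q² = 64 − 60 = 4.
  k = 2: m = 4, d = 4, a = ⌊(7 + 4)/4⌋ = 2; p/q = (2·8 + 7)/(2·1 + 1) = 23/3; p² − 60·q² = 529 − 540 = -11.
  k = 3: m = 4, d = 11, a = ⌊(7 + 4)/11⌋ = 1; p/q = (1·23 + 8)/(1·3 + 1) = 31/4; p² − 60·q² = 961 − 960 = 1.
  The first convergent with p² − 60·q² = 1 gives the fundamental solution (x₁, y₁) = (31, 4).
Step 2: Apply the recurrence (x_{n+1}, y_{n+1}) = (x₁x_n + 60y₁y_n, x₁y_n + y₁x_n) repeatedly.
  From (x_1, y_1) = (31, 4): x_2 = 31·31 + 60·4·4 = 1921; y_2 = 31·4 + 4·31 = 248.
  From (x_2, y_2) = (1921, 248): x_3 = 31·1921 + 60·4·248 = 119071; y_3 = 31·248 + 4·1921 = 15372.
  From (x_3, y_3) = (119071, 15372): x_4 = 31·119071 + 60·4·15372 = 7380481; y_4 = 31·15372 + 4·119071 = 952816.
  From (x_4, y_4) = (7380481, 952816): x_5 = 31·7380481 + 60·4·952816 = 457470751; y_5 = 31·952816 + 4·7380481 = 59059220.
Step 3: Verify x_5² - 60·y_5² = 209279488020504001 - 209279488020504000 = 1 (should be 1). ✓

(x_1, y_1) = (31, 4); (x_5, y_5) = (457470751, 59059220).


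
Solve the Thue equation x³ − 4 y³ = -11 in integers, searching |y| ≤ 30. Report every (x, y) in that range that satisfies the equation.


The equation is x³ - 4y³ = -11. For fixed y, x³ = 4·y³ − 11, so a solution requires the RHS to be a perfect cube.
Strategy: iterate y from -30 to 30, compute RHS = 4·y³ − 11, and check whether it is a (positive or negative) perfect cube.
Check small values of y:
  y = 0: RHS = -11 is not a perfect cube.
  y = 1: RHS = -7 is not a perfect cube.
  y = -1: RHS = -15 is not a perfect cube.
  y = 2: RHS = 21 is not a perfect cube.
  y = -2: RHS = -43 is not a perfect cube.
  y = 3: RHS = 97 is not a perfect cube.
  y = -3: RHS = -119 is not a perfect cube.
Continuing the search up to |y| = 30 finds no solutions either.
No (x, y) in the scanned range satisfies the equation.

No integer solutions with |y| ≤ 30.


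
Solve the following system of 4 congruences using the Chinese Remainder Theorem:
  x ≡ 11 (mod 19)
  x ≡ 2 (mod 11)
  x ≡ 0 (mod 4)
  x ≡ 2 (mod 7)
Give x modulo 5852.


Product of moduli M = 19 · 11 · 4 · 7 = 5852.
Merge one congruence at a time:
  Start: x ≡ 11 (mod 19).
  Combine with x ≡ 2 (mod 11); new modulus lcm = 209.
    Write x = 11 + 19·t and substitute into x ≡ 2 (mod 11): 19·t ≡ 2 − 11 = -9 (mod 11).
    Reduce coefficients mod 11: 8·t ≡ 2 (mod 11).
    The inverse of 8 mod 11 is 7 (since 8·7 = 56 = 5·11 + 1), so t ≡ 7·2 = 14 ≡ 3 (mod 11).
    Then x = 11 + 19·3 = 68, valid modulo lcm(19, 11) = 209: x ≡ 68 (mod 209).
  Combine with x ≡ 0 (mod 4); new modulus lcm = 836.
    Write x = 68 + 209·t and substitute into x ≡ 0 (mod 4): 209·t ≡ 0 − 68 = -68 (mod 4).
    Reduce coefficients mod 4: 1·t ≡ 0 (mod 4).
    So t ≡ 0 (mod 4).
    Then x = 68 + 209·0 = 68, valid modulo lcm(209, 4) = 836: x ≡ 68 (mod 836).
  Combine with x ≡ 2 (mod 7); new modulus lcm = 5852.
    Write x = 68 + 836·t and substitute into x ≡ 2 (mod 7): 836·t ≡ 2 − 68 = -66 (mod 7).
    Reduce coefficients mod 7: 3·t ≡ 4 (mod 7).
    The inverse of 3 mod 7 is 5 (since 3·5 = 15 = 2·7 + 1), so t ≡ 5·4 = 20 ≡ 6 (mod 7).
    Then x = 68 + 836·6 = 5084, valid modulo lcm(836, 7) = 5852: x ≡ 5084 (mod 5852).
Verify against each original: 5084 mod 19 = 11, 5084 mod 11 = 2, 5084 mod 4 = 0, 5084 mod 7 = 2.

x ≡ 5084 (mod 5852).
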